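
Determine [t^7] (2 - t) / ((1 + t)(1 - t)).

-1

The denominator gives the recurrence a_n = a_(n−2) for n ≥ 3; the numerator fixes a_0 = 2, a_1 = -1, a_2 = 2.
Iterating: 2, -1, 2, -1, 2, -1, 2, -1, so a_7 = -1.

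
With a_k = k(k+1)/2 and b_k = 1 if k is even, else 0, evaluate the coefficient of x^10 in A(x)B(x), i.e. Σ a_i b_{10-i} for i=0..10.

This is [x^10] in the product of the two ordinary generating functions.
Σ = 0·1 + 1·0 + 3·1 + 6·0 + 10·1 + 15·0 + 21·1 + 28·0 + 36·1 + 45·0 + 55·1 = 125.

125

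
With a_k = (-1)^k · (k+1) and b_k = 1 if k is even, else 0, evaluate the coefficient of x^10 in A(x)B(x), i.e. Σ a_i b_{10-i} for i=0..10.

Write out a_i and b_{10-i} for i = 0,…,10 and sum the products.
Σ = 1·1 − 2·0 + 3·1 − 4·0 + 5·1 − 6·0 + 7·1 − 8·0 + 9·1 − 10·0 + 11·1 = 36.

36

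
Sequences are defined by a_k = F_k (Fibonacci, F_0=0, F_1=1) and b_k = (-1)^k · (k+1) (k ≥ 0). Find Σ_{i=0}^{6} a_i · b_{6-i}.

-2

The convolution is the t^6 coefficient of A(t)B(t).
Σ = 0·7 + 1·(-6) + 1·5 + 2·(-4) + 3·3 + 5·(-2) + 8·1 = -2.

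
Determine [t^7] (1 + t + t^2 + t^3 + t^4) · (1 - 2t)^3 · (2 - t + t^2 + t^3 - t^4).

-22

(1 + t + t^2 + t^3 + t^4) has coefficients 1,1,1,1,1 for degrees 0…4.
(1 - 2t)^3 has coefficients 1,-6,12,-8,0,0,0,0 for degrees 0…7.
Finally multiplying by (2 - t + t^2 + t^3 - t^4), the product of all factors after the first has coefficients 2,-13,31,-33,13,10,-20,8 for degrees 0…7.
[t^7] = 1·8 + 1·(-20) + 1·10 + 1·13 + 1·(-33) = -22.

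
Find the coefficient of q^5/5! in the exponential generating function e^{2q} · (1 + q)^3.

The EGF product rule gives c_5 = Σ_{k_1+k_2=5} C(5; k_1,k_2) · ∏ g_i(k_i), where e^{2q} gives (2)^k; (1+q)^3 gives the falling factorial (3)_k.
g_1(k) for k = 0…5: 1, 2, 4, 8, 16, 32.
g_2(k) for k = 0…5: 1, 3, 6, 6, 0, 0.
c_5 = Σ_k C(5,k)·g_1(k)·g_2(5−k) = 10·4·6 + 10·8·6 + 5·16·3 + 1·32·1 = 240 + 480 + 240 + 32 = 992.

992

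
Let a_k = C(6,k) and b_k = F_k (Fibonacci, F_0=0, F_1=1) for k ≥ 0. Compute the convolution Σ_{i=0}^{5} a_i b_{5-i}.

This is [x^5] in the product of the two ordinary generating functions.
Σ = 1·5 + 6·3 + 15·2 + 20·1 + 15·1 + 6·0 = 88.

88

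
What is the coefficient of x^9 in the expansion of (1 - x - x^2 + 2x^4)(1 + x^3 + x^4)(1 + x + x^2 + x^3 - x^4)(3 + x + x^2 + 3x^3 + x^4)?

(1 - x - x^2 + 2x^4) has coefficients 1,-1,-1,0,2 for degrees 0…4.
(1 + x^3 + x^4) has coefficients 1,0,0,1,1,0,0,0,0,0 for degrees 0…9.
Multiplying by (1 + x + x^2 + x^3 - x^4) gives running coefficients 1,1,1,2,1,2,2,0,-1,0 for degrees 0…9.
Finally multiplying by (3 + x + x^2 + 3x^3 + x^4), the product of all factors after the first has coefficients 3,4,5,11,10,13,16,9,6,7 for degrees 0…9.
[x^9] = 1·7 − 1·6 − 1·9 + 2·13 = 18.

18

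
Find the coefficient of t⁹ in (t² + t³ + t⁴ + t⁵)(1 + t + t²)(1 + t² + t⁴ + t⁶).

(t² + t³ + t⁴ + t⁵) has coefficients 0,0,1,1,1,1 for degrees 0…5.
(1 + t + t²) has coefficients 1,1,1,0,0,0,0,0,0,0 for degrees 0…9.
Finally multiplying by (1 + t² + t⁴ + t⁶), the product of all factors after the first has coefficients 1,1,2,1,2,1,2,1,1,0 for degrees 0…9.
[t⁹] = 1·1 + 1·2 + 1·1 + 1·2 = 6.

6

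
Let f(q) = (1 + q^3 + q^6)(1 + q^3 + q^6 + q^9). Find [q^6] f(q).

3

(1 + q^3 + q^6) has coefficients 1,0,0,1,0,0,1 for degrees 0…6.
(1 + q^3 + q^6 + q^9) has coefficients 1,0,0,1,0,0,1 for degrees 0…6.
[q^6] = 1·1 + 1·1 + 1·1 = 3.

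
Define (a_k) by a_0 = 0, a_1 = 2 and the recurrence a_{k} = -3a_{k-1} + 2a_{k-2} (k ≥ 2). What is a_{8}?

-12558

The ordinary generating function has denominator 1 + 3t - 2t^2.
Iterating the recurrence: a_0,…,a_{8} = 0, 2, -6, 22, -78, 278, -990, 3526, -12558.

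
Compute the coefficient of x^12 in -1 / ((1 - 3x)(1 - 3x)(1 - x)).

-9964519

The denominator gives the recurrence a_n = 7a_(n−1) − 15a_(n−2) + 9a_(n−3) for n ≥ 3; the numerator fixes a_0 = -1, a_1 = -7, a_2 = -34.
Iterating: -1, -7, -34, -142, -547, -2005, -7108, -24604, -83653, -280483, -930022, -3055786, -9964519, so a_12 = -9964519.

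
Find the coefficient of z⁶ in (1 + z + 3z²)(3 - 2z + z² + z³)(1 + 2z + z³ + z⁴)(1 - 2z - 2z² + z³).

-15

(1 + z + 3z²) has coefficients 1,1,3 for degrees 0…2.
(3 - 2z + z² + z³) has coefficients 3,-2,1,1,0,0,0 for degrees 0…6.
Multiplying by (1 + 2z + z³ + z⁴) gives running coefficients 3,4,-3,6,3,-1,2 for degrees 0…6.
Finally multiplying by (1 - 2z - 2z² + z³), the product of all factors after the first has coefficients 3,-2,-17,7,1,-22,4 for degrees 0…6.
[z⁶] = 1·4 + 1·(-22) + 3·1 = -15.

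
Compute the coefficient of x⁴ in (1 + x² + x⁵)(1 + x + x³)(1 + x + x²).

(1 + x² + x⁵) has coefficients 1,0,1,0,0 for degrees 0…4.
(1 + x + x³) has coefficients 1,1,0,1,0 for degrees 0…4.
Finally multiplying by (1 + x + x²), the product of all factors after the first has coefficients 1,2,2,2,1 for degrees 0…4.
[x⁴] = 1·1 + 1·2 = 3.

3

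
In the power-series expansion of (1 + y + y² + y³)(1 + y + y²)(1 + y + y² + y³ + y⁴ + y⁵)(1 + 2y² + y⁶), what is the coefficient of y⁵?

30

(1 + y + y² + y³) has coefficients 1,1,1,1 for degrees 0…3.
(1 + y + y²) has coefficients 1,1,1,0,0,0 for degrees 0…5.
Multiplying by (1 + y + y² + y³ + y⁴ + y⁵) gives running coefficients 1,2,3,3,3,3 for degrees 0…5.
Finally multiplying by (1 + 2y² + y⁶), the product of all factors after the first has coefficients 1,2,5,7,9,9 for degrees 0…5.
[y⁵] = 1·9 + 1·9 + 1·7 + 1·5 = 30.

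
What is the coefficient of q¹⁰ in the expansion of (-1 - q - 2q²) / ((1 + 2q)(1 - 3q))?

The denominator gives the recurrence a_n = a_(n−1) + 6a_(n−2) for n ≥ 3; the numerator fixes a_0 = -1, a_1 = -2, a_2 = -10.
Iterating: -1, -2, -10, -22, -82, -214, -706, -1990, -6226, -18166, -55522, so a_10 = -55522.

-55522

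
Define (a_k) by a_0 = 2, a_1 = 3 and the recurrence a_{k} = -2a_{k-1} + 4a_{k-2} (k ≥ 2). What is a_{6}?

-128

The ordinary generating function has denominator 1 + 2z - 4z^2.
Iterating the recurrence: a_0,…,a_{6} = 2, 3, 2, 8, -8, 48, -128.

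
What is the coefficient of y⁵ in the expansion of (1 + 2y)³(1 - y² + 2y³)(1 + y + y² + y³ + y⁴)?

37

(1 + 2y)³ has coefficients 1,6,12,8 for degrees 0…3.
(1 - y² + 2y³) has coefficients 1,0,-1,2,0,0 for degrees 0…5.
Finally multiplying by (1 + y + y² + y³ + y⁴), the product of all factors after the first has coefficients 1,1,0,2,2,1 for degrees 0…5.
[y⁵] = 1·1 + 6·2 + 12·2 + 8·0 = 37.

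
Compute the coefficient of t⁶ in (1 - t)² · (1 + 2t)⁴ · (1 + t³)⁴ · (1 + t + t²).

(1 - t)² has coefficients 1,-2,1 for degrees 0…2.
(1 + 2t)⁴ has coefficients 1,8,24,32,16,0,0 for degrees 0…6.
Multiplying by (1 + t³)⁴ gives running coefficients 1,8,24,36,48,96,134 for degrees 0…6.
Finally multiplying by (1 + t + t²), the product of all factors after the first has coefficients 1,9,33,68,108,180,278 for degrees 0…6.
[t⁶] = 1·278 − 2·180 + 1·108 = 26.

26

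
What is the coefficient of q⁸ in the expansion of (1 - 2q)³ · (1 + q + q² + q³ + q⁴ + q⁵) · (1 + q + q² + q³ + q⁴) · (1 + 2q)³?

2

(1 - 2q)³ has coefficients 1,-6,12,-8 for degrees 0…3.
(1 + q + q² + q³ + q⁴ + q⁵) has coefficients 1,1,1,1,1,1,0,0,0 for degrees 0…8.
Multiplying by (1 + q + q² + q³ + q⁴) gives running coefficients 1,2,3,4,5,5,4,3,2 for degrees 0…8.
Finally multiplying by (1 + 2q)³, the product of all factors after the first has coefficients 1,8,27,54,81,107,126,127,108 for degrees 0…8.
[q⁸] = 1·108 − 6·127 + 12·126 − 8·107 = 2.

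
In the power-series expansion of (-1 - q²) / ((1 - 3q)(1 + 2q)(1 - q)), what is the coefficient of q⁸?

The denominator gives the recurrence a_n = 2a_(n−1) + 5a_(n−2) − 6a_(n−3) for n ≥ 3; the numerator fixes a_0 = -1, a_1 = -2, a_2 = -10.
Iterating: -1, -2, -10, -24, -86, -232, -750, -2144, -6646, so a_8 = -6646.

-6646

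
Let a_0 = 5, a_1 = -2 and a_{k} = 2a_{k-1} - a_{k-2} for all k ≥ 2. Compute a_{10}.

The ordinary generating function has denominator 1 - 2z + z^2.
Iterating the recurrence: a_0,…,a_{10} = 5, -2, -9, -16, -23, -30, -37, -44, -51, -58, -65.

-65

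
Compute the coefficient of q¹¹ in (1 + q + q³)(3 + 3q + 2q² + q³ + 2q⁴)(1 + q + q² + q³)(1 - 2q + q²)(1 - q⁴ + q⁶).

-6

(1 + q + q³) has coefficients 1,1,0,1 for degrees 0…3.
(3 + 3q + 2q² + q³ + 2q⁴) has coefficients 3,3,2,1,2,0,0,0,0,0,0,0 for degrees 0…11.
Multiplying by (1 + q + q² + q³) gives running coefficients 3,6,8,9,8,5,3,2,0,0,0,0 for degrees 0…11.
Multiplying by (1 - 2q + q²) gives running coefficients 3,0,-1,-1,-2,-2,1,1,-1,2,0,0 for degrees 0…11.
Finally multiplying by (1 - q⁴ + q⁶), the product of all factors after the first has coefficients 3,0,-1,-1,-5,-2,5,2,0,3,-3,-3 for degrees 0…11.
[q¹¹] = 1·(-3) + 1·(-3) + 1·0 = -6.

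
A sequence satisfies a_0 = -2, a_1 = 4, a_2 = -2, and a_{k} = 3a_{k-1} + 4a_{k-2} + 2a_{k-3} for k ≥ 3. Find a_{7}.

The ordinary generating function has denominator 1 - 3x - 4x^2 - 2x^3.
Iterating the recurrence: a_0,…,a_{7} = -2, 4, -2, 6, 18, 74, 306, 1250.

1250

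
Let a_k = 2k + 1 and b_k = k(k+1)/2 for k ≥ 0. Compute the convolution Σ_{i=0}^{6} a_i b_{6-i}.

Write out a_i and b_{6-i} for i = 0,…,6 and sum the products.
Σ = 1·21 + 3·15 + 5·10 + 7·6 + 9·3 + 11·1 + 13·0 = 196.

196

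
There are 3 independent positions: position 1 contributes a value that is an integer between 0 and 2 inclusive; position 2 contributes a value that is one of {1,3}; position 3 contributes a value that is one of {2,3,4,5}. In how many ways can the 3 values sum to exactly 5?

The generating function for the choices is (1 + x + x^2)·(x + x^3)·(x^2 + x^3 + x^4 + x^5); the count is [x^5].
(1 + x + x^2) has coefficients 1,1,1 for degrees 0…2.
(x + x^3) has coefficients 0,1,0,1,0,0 for degrees 0…5.
Finally multiplying by (x^2 + x^3 + x^4 + x^5), the product of all factors after the first has coefficients 0,0,0,1,1,2 for degrees 0…5.
[x^5] = 1·2 + 1·1 + 1·1 = 4.

4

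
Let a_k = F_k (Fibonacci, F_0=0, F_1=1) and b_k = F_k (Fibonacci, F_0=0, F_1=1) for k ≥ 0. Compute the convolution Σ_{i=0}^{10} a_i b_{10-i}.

235

Write out a_i and b_{10-i} for i = 0,…,10 and sum the products.
Σ = 0·55 + 1·34 + 1·21 + 2·13 + 3·8 + 5·5 + 8·3 + 13·2 + 21·1 + 34·1 + 55·0 = 235.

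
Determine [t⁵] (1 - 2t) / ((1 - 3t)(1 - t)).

The denominator gives the recurrence a_n = 4a_(n−1) − 3a_(n−2) for n ≥ 2; the numerator fixes a_0 = 1, a_1 = 2.
Iterating: 1, 2, 5, 14, 41, 122, so a_5 = 122.

122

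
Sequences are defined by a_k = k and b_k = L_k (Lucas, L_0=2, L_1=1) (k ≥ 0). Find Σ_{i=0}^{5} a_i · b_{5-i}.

38

The convolution is the x^5 coefficient of A(x)B(x).
Σ = 0·11 + 1·7 + 2·4 + 3·3 + 4·1 + 5·2 = 38.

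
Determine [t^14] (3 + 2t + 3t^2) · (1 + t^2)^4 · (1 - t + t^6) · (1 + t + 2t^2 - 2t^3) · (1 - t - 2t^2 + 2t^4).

(3 + 2t + 3t^2) has coefficients 3,2,3 for degrees 0…2.
(1 + t^2)^4 has coefficients 1,0,4,0,6,0,4,0,1,0,0,0,0,0,0 for degrees 0…14.
Multiplying by (1 - t + t^6) gives running coefficients 1,-1,4,-4,6,-6,5,-4,5,-1,6,0,4,0,1 for degrees 0…14.
Multiplying by (1 + t + 2t^2 - 2t^3) gives running coefficients 1,0,5,-4,12,-16,19,-23,23,-14,23,-6,18,-8,9 for degrees 0…14.
Finally multiplying by (1 - t - 2t^2 + 2t^4), the product of all factors after the first has coefficients 1,-1,3,-9,8,-20,21,-18,32,-23,29,-47,24,-42,27 for degrees 0…14.
[t^14] = 3·27 + 2·(-42) + 3·24 = 69.

69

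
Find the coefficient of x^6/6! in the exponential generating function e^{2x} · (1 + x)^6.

58576

The EGF product rule gives c_6 = Σ_{k_1+k_2=6} C(6; k_1,k_2) · ∏ g_i(k_i), where e^{2x} gives (2)^k; (1+x)^6 gives the falling factorial (6)_k.
g_1(k) for k = 0…6: 1, 2, 4, 8, 16, 32, 64.
g_2(k) for k = 0…6: 1, 6, 30, 120, 360, 720, 720.
c_6 = Σ_k C(6,k)·g_1(k)·g_2(6−k) = 1·1·720 + 6·2·720 + 15·4·360 + 20·8·120 + 15·16·30 + 6·32·6 + 1·64·1 = 720 + 8640 + 21600 + 19200 + 7200 + 1152 + 64 = 58576.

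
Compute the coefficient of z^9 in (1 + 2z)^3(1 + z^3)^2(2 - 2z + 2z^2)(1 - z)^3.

-66

(1 + 2z)^3 has coefficients 1,6,12,8 for degrees 0…3.
(1 + z^3)^2 has coefficients 1,0,0,2,0,0,1,0,0,0 for degrees 0…9.
Multiplying by (2 - 2z + 2z^2) gives running coefficients 2,-2,2,4,-4,4,2,-2,2,0 for degrees 0…9.
Finally multiplying by (1 - z)^3, the product of all factors after the first has coefficients 2,-8,14,-10,-8,26,-26,8,10,-14 for degrees 0…9.
[z^9] = 1·(-14) + 6·10 + 12·8 + 8·(-26) = -66.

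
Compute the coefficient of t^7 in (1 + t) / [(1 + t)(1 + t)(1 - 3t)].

The denominator gives the recurrence a_n = a_(n−1) + 5a_(n−2) + 3a_(n−3) for n ≥ 3; the numerator fixes a_0 = 1, a_1 = 2, a_2 = 7.
Iterating: 1, 2, 7, 20, 61, 182, 547, 1640, so a_7 = 1640.

1640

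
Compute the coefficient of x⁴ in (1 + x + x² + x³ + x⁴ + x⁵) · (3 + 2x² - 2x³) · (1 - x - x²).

(1 + x + x² + x³ + x⁴ + x⁵) has coefficients 1,1,1,1,1 for degrees 0…4.
(3 + 2x² - 2x³) has coefficients 3,0,2,-2,0 for degrees 0…4.
Finally multiplying by (1 - x - x²), the product of all factors after the first has coefficients 3,-3,-1,-4,0 for degrees 0…4.
[x⁴] = 1·0 + 1·(-4) + 1·(-1) + 1·(-3) + 1·3 = -5.

-5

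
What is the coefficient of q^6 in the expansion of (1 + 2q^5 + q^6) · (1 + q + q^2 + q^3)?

3

(1 + 2q^5 + q^6) has coefficients 1,0,0,0,0,2,1 for degrees 0…6.
(1 + q + q^2 + q^3) has coefficients 1,1,1,1,0,0,0 for degrees 0…6.
[q^6] = 1·0 + 2·1 + 1·1 = 3.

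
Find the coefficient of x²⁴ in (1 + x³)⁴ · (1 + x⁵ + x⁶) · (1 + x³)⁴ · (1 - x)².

(1 + x³)⁴ has coefficients 1,0,0,4,0,0,6,0,0,4,0,0,1 for degrees 0…12.
(1 + x⁵ + x⁶) has coefficients 1,0,0,0,0,1,1,0,0,0,0,0,0,0,0,0,0,0,0,0,0,0,0,0,0 for degrees 0…24.
Multiplying by (1 + x³)⁴ gives running coefficients 1,0,0,4,0,1,7,0,4,8,0,6,7,0,4,4,0,1,1,0,0,0,0,0,0 for degrees 0…24.
Finally multiplying by (1 - x)², the product of all factors after the first has coefficients 1,-2,1,4,-8,5,5,-13,11,0,-12,14,-5,-8,11,-4,-4,5,-1,-1,1,0,0,0,0 for degrees 0…24.
[x²⁴] = 1·0 + 4·0 + 6·(-1) + 4·(-4) + 1·(-5) = -27.

-27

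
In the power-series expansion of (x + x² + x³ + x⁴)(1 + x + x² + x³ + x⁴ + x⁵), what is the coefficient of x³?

3

(x + x² + x³ + x⁴) has coefficients 0,1,1,1 for degrees 0…3.
(1 + x + x² + x³ + x⁴ + x⁵) has coefficients 1,1,1,1 for degrees 0…3.
[x³] = 1·1 + 1·1 + 1·1 = 3.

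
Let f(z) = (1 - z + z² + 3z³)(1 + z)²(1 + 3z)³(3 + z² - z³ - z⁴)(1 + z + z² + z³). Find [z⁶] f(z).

1900

(1 - z + z² + 3z³) has coefficients 1,-1,1,3 for degrees 0…3.
(1 + z)² has coefficients 1,2,1,0,0,0,0 for degrees 0…6.
Multiplying by (1 + 3z)³ gives running coefficients 1,11,46,90,81,27,0 for degrees 0…6.
Multiplying by (3 + z² - z³ - z⁴) gives running coefficients 3,33,139,280,277,114,-55 for degrees 0…6.
Finally multiplying by (1 + z + z² + z³), the product of all factors after the first has coefficients 3,36,175,455,729,810,616 for degrees 0…6.
[z⁶] = 1·616 − 1·810 + 1·729 + 3·455 = 1900.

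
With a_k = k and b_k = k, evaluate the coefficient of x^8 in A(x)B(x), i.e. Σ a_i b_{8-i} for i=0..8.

84

The convolution is the t^8 coefficient of A(t)B(t).
Σ = 0·8 + 1·7 + 2·6 + 3·5 + 4·4 + 5·3 + 6·2 + 7·1 + 8·0 = 84.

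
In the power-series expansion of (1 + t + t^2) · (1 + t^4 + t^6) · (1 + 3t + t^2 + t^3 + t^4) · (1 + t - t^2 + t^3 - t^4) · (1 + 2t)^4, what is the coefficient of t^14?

(1 + t + t^2) has coefficients 1,1,1 for degrees 0…2.
(1 + t^4 + t^6) has coefficients 1,0,0,0,1,0,1,0,0,0,0,0,0,0,0 for degrees 0…14.
Multiplying by (1 + 3t + t^2 + t^3 + t^4) gives running coefficients 1,3,1,1,2,3,2,4,2,1,1,0,0,0,0 for degrees 0…14.
Multiplying by (1 + t - t^2 + t^3 - t^4) gives running coefficients 1,4,3,0,4,2,3,4,5,-2,2,-2,-2,0,-1 for degrees 0…14.
Finally multiplying by (1 + 2t)^4, the product of all factors after the first has coefficients 1,12,59,152,220,194,163,204,237,262,282,190,46,-32,-81 for degrees 0…14.
[t^14] = 1·(-81) + 1·(-32) + 1·46 = -67.

-67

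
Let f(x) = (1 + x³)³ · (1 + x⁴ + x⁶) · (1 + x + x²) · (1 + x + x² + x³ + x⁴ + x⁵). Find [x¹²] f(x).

41

(1 + x³)³ has coefficients 1,0,0,3,0,0,3,0,0,1 for degrees 0…9.
(1 + x⁴ + x⁶) has coefficients 1,0,0,0,1,0,1,0,0,0,0,0,0 for degrees 0…12.
Multiplying by (1 + x + x²) gives running coefficients 1,1,1,0,1,1,2,1,1,0,0,0,0 for degrees 0…12.
Finally multiplying by (1 + x + x² + x³ + x⁴ + x⁵), the product of all factors after the first has coefficients 1,2,3,3,4,5,6,6,6,6,5,4,2 for degrees 0…12.
[x¹²] = 1·2 + 3·6 + 3·6 + 1·3 = 41.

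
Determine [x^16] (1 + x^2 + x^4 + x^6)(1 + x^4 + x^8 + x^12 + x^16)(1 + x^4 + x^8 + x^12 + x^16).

(1 + x^2 + x^4 + x^6) has coefficients 1,0,1,0,1,0,1 for degrees 0…6.
(1 + x^4 + x^8 + x^12 + x^16) has coefficients 1,0,0,0,1,0,0,0,1,0,0,0,1,0,0,0,1 for degrees 0…16.
Finally multiplying by (1 + x^4 + x^8 + x^12 + x^16), the product of all factors after the first has coefficients 1,0,0,0,2,0,0,0,3,0,0,0,4,0,0,0,5 for degrees 0…16.
[x^16] = 1·5 + 1·0 + 1·4 + 1·0 = 9.

9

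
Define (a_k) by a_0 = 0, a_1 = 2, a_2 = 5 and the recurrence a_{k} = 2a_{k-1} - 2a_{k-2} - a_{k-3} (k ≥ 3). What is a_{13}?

The ordinary generating function has denominator 1 - 2q + 2q^2 + q^3.
Iterating the recurrence: a_0,…,a_{13} = 0, 2, 5, 6, 0, -17, -40, -46, 5, 142, 320, 351, -80, -1182.

-1182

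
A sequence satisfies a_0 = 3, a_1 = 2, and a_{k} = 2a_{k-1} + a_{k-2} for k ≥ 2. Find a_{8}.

The ordinary generating function has denominator 1 - 2z - z^2.
Iterating the recurrence: a_0,…,a_{8} = 3, 2, 7, 16, 39, 94, 227, 548, 1323.

1323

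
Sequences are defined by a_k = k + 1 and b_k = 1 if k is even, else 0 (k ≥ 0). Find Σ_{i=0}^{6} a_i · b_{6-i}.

Write out a_i and b_{6-i} for i = 0,…,6 and sum the products.
Σ = 1·1 + 2·0 + 3·1 + 4·0 + 5·1 + 6·0 + 7·1 = 16.

16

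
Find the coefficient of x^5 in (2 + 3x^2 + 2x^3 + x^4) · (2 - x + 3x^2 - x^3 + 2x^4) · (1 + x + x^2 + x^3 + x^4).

(2 + 3x^2 + 2x^3 + x^4) has coefficients 2,0,3,2,1 for degrees 0…4.
(2 - x + 3x^2 - x^3 + 2x^4) has coefficients 2,-1,3,-1,2,0 for degrees 0…5.
Finally multiplying by (1 + x + x^2 + x^3 + x^4), the product of all factors after the first has coefficients 2,1,4,3,5,3 for degrees 0…5.
[x^5] = 2·3 + 3·3 + 2·4 + 1·1 = 24.

24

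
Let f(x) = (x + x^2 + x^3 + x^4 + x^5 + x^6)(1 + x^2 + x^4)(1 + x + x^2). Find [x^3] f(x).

4

(x + x^2 + x^3 + x^4 + x^5 + x^6) has coefficients 0,1,1,1 for degrees 0…3.
(1 + x^2 + x^4) has coefficients 1,0,1,0 for degrees 0…3.
Finally multiplying by (1 + x + x^2), the product of all factors after the first has coefficients 1,1,2,1 for degrees 0…3.
[x^3] = 1·2 + 1·1 + 1·1 = 4.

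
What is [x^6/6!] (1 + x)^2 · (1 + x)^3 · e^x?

The EGF product rule gives c_6 = Σ_{k_1+k_2+k_3=6} C(6; k_1,k_2,k_3) · ∏ g_i(k_i), where (1+x)^2 gives the falling factorial (2)_k; (1+x)^3 gives the falling factorial (3)_k; e^x gives (1)^k.
g_1(k) for k = 0…6: 1, 2, 2, 0, 0, 0, 0.
g_2(k) for k = 0…6: 1, 3, 6, 6, 0, 0, 0.
g_3(k) for k = 0…6: 1, 1, 1, 1, 1, 1, 1.
First combine the last two factors: h(k) = Σ_j C(k,j)·g_2(j)·g_3(k−j) for k = 0…6: 1, 4, 13, 34, 73, 136, 229.
c_6 = Σ_k C(6,k)·g_1(k)·h(6−k) = 1·1·229 + 6·2·136 + 15·2·73 = 229 + 1632 + 2190 = 4051.

4051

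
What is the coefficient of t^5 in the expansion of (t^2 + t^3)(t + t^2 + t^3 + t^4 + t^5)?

2

(t^2 + t^3) has coefficients 0,0,1,1 for degrees 0…3.
(t + t^2 + t^3 + t^4 + t^5) has coefficients 0,1,1,1,1,1 for degrees 0…5.
[t^5] = 1·1 + 1·1 = 2.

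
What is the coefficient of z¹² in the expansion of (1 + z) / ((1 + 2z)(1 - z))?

The denominator gives the recurrence a_n = −a_(n−1) + 2a_(n−2) for n ≥ 2; the numerator fixes a_0 = 1, a_1 = 0.
Iterating: 1, 0, 2, -2, 6, -10, 22, -42, 86, -170, 342, -682, 1366, so a_12 = 1366.

1366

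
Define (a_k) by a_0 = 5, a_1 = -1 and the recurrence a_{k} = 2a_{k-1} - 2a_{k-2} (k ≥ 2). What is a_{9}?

The ordinary generating function has denominator 1 - 2x + 2x^2.
Iterating the recurrence: a_0,…,a_{9} = 5, -1, -12, -22, -20, 4, 48, 88, 80, -16.

-16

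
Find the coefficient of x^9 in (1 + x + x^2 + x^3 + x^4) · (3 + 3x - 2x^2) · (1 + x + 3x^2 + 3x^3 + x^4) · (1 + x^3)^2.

84

(1 + x + x^2 + x^3 + x^4) has coefficients 1,1,1,1,1 for degrees 0…4.
(3 + 3x - 2x^2) has coefficients 3,3,-2,0,0,0,0,0,0,0 for degrees 0…9.
Multiplying by (1 + x + 3x^2 + 3x^3 + x^4) gives running coefficients 3,6,10,16,6,-3,-2,0,0,0 for degrees 0…9.
Finally multiplying by (1 + x^3)^2, the product of all factors after the first has coefficients 3,6,10,22,18,17,33,18,4,12 for degrees 0…9.
[x^9] = 1·12 + 1·4 + 1·18 + 1·33 + 1·17 = 84.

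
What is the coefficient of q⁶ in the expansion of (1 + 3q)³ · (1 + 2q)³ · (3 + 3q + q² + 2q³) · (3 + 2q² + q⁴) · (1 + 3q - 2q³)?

(1 + 3q)³ has coefficients 1,9,27,27 for degrees 0…3.
(1 + 2q)³ has coefficients 1,6,12,8,0,0,0 for degrees 0…6.
Multiplying by (3 + 3q + q² + 2q³) gives running coefficients 3,21,55,68,48,32,16 for degrees 0…6.
Multiplying by (3 + 2q² + q⁴) gives running coefficients 9,63,171,246,257,253,199 for degrees 0…6.
Finally multiplying by (1 + 3q - 2q³), the product of all factors after the first has coefficients 9,90,360,741,869,682,466 for degrees 0…6.
[q⁶] = 1·466 + 9·682 + 27·869 + 27·741 = 50074.

50074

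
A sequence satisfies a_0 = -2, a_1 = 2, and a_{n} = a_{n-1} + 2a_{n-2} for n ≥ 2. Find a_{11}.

2

The ordinary generating function has denominator 1 - t - 2t^2.
Iterating the recurrence: a_0,…,a_{11} = -2, 2, -2, 2, -2, 2, -2, 2, -2, 2, -2, 2.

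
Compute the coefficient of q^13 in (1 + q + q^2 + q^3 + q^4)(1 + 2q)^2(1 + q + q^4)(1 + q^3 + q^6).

(1 + q + q^2 + q^3 + q^4) has coefficients 1,1,1,1,1 for degrees 0…4.
(1 + 2q)^2 has coefficients 1,4,4,0,0,0,0,0,0,0,0,0,0,0 for degrees 0…13.
Multiplying by (1 + q + q^4) gives running coefficients 1,5,8,4,1,4,4,0,0,0,0,0,0,0 for degrees 0…13.
Finally multiplying by (1 + q^3 + q^6), the product of all factors after the first has coefficients 1,5,8,5,6,12,9,6,12,8,1,4,4,0 for degrees 0…13.
[q^13] = 1·0 + 1·4 + 1·4 + 1·1 + 1·8 = 17.

17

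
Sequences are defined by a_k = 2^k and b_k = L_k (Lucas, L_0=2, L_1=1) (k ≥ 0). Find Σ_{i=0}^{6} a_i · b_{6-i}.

Write out a_i and b_{6-i} for i = 0,…,6 and sum the products.
Σ = 1·18 + 2·11 + 4·7 + 8·4 + 16·3 + 32·1 + 64·2 = 308.

308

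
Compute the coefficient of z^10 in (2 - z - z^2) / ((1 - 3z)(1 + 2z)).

The denominator gives the recurrence a_n = a_(n−1) + 6a_(n−2) for n ≥ 3; the numerator fixes a_0 = 2, a_1 = 1, a_2 = 12.
Iterating: 2, 1, 12, 18, 90, 198, 738, 1926, 6354, 17910, 56034, so a_10 = 56034.

56034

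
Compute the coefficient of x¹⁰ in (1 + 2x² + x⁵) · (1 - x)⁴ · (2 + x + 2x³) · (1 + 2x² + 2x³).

(1 + 2x² + x⁵) has coefficients 1,0,2,0,0,1 for degrees 0…5.
(1 - x)⁴ has coefficients 1,-4,6,-4,1,0,0,0,0,0,0 for degrees 0…10.
Multiplying by (2 + x + 2x³) gives running coefficients 2,-7,8,0,-10,13,-8,2,0,0,0 for degrees 0…10.
Finally multiplying by (1 + 2x² + 2x³), the product of all factors after the first has coefficients 2,-7,12,-10,-8,29,-28,8,10,-12,4 for degrees 0…10.
[x¹⁰] = 1·4 + 2·10 + 1·29 = 53.

53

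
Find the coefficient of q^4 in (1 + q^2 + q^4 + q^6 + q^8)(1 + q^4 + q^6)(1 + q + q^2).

(1 + q^2 + q^4 + q^6 + q^8) has coefficients 1,0,1,0,1 for degrees 0…4.
(1 + q^4 + q^6) has coefficients 1,0,0,0,1 for degrees 0…4.
Finally multiplying by (1 + q + q^2), the product of all factors after the first has coefficients 1,1,1,0,1 for degrees 0…4.
[q^4] = 1·1 + 1·1 + 1·1 = 3.

3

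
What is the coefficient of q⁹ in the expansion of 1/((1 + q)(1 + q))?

The denominator gives the recurrence a_n = −2a_(n−1) − a_(n−2) for n ≥ 2; the numerator fixes a_0 = 1, a_1 = -2.
Iterating: 1, -2, 3, -4, 5, -6, 7, -8, 9, -10, so a_9 = -10.

-10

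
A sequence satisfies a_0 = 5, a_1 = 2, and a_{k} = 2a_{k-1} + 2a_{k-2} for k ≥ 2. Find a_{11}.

103424

The ordinary generating function has denominator 1 - 2x - 2x^2.
Iterating the recurrence: a_0,…,a_{11} = 5, 2, 14, 32, 92, 248, 680, 1856, 5072, 13856, 37856, 103424.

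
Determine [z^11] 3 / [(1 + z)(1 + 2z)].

Partial fractions give a closed form: a_n = (-3)·(-1)^n + (6)·(-2)^n.
At n = 11: a_11 = -12285.

-12285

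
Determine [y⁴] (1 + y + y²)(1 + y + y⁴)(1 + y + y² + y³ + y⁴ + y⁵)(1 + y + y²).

18

(1 + y + y²) has coefficients 1,1,1 for degrees 0…2.
(1 + y + y⁴) has coefficients 1,1,0,0,1 for degrees 0…4.
Multiplying by (1 + y + y² + y³ + y⁴ + y⁵) gives running coefficients 1,2,2,2,3 for degrees 0…4.
Finally multiplying by (1 + y + y²), the product of all factors after the first has coefficients 1,3,5,6,7 for degrees 0…4.
[y⁴] = 1·7 + 1·6 + 1·5 = 18.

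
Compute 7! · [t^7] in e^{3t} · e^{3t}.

The EGF product rule gives c_7 = Σ_{k_1+k_2=7} C(7; k_1,k_2) · ∏ g_i(k_i), where e^{3t} gives (3)^k; e^{3t} gives (3)^k.
g_1(k) for k = 0…7: 1, 3, 9, 27, 81, 243, 729, 2187.
g_2(k) for k = 0…7: 1, 3, 9, 27, 81, 243, 729, 2187.
c_7 = Σ_k C(7,k)·g_1(k)·g_2(7−k) = 1·1·2187 + 7·3·729 + 21·9·243 + 35·27·81 + 35·81·27 + 21·243·9 + 7·729·3 + 1·2187·1 = 2187 + 15309 + 45927 + 76545 + 76545 + 45927 + 15309 + 2187 = 279936.

279936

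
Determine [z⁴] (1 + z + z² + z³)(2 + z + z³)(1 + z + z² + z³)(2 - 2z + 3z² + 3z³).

(1 + z + z² + z³) has coefficients 1,1,1,1 for degrees 0…3.
(2 + z + z³) has coefficients 2,1,0,1,0 for degrees 0…4.
Multiplying by (1 + z + z² + z³) gives running coefficients 2,3,3,4,2 for degrees 0…4.
Finally multiplying by (2 - 2z + 3z² + 3z³), the product of all factors after the first has coefficients 4,2,6,17,14 for degrees 0…4.
[z⁴] = 1·14 + 1·17 + 1·6 + 1·2 = 39.

39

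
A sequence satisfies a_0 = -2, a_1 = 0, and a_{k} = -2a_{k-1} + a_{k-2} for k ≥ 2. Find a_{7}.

140

The ordinary generating function has denominator 1 + 2t - t^2.
Iterating the recurrence: a_0,…,a_{7} = -2, 0, -2, 4, -10, 24, -58, 140.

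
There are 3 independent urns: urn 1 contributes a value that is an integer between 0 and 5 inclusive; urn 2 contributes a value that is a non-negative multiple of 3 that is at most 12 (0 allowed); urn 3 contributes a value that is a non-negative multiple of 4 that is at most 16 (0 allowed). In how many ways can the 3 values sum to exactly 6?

3

The generating function for the choices is (1 + q + q² + q³ + q⁴ + q⁵)·(1 + q³ + q⁶ + q⁹ + q¹²)·(1 + q⁴ + q⁸ + q¹² + q¹⁶); the count is [q⁶].
(1 + q + q² + q³ + q⁴ + q⁵) has coefficients 1,1,1,1,1,1 for degrees 0…5.
(1 + q³ + q⁶ + q⁹ + q¹²) has coefficients 1,0,0,1,0,0,1 for degrees 0…6.
Finally multiplying by (1 + q⁴ + q⁸ + q¹² + q¹⁶), the product of all factors after the first has coefficients 1,0,0,1,1,0,1 for degrees 0…6.
[q⁶] = 1·1 + 1·0 + 1·1 + 1·1 + 1·0 + 1·0 = 3.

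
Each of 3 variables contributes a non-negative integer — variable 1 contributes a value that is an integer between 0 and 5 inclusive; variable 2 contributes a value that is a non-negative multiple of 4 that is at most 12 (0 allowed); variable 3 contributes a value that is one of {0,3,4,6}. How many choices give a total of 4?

The generating function for the choices is (1 + z + z^2 + z^3 + z^4 + z^5)·(1 + z^4 + z^8 + z^12)·(1 + z^3 + z^4 + z^6); the count is [z^4].
(1 + z + z^2 + z^3 + z^4 + z^5) has coefficients 1,1,1,1,1 for degrees 0…4.
(1 + z^4 + z^8 + z^12) has coefficients 1,0,0,0,1 for degrees 0…4.
Finally multiplying by (1 + z^3 + z^4 + z^6), the product of all factors after the first has coefficients 1,0,0,1,2 for degrees 0…4.
[z^4] = 1·2 + 1·1 + 1·0 + 1·0 + 1·1 = 4.

4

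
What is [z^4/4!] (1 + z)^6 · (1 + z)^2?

1680

The EGF product rule gives c_4 = Σ_{k_1+k_2=4} C(4; k_1,k_2) · ∏ g_i(k_i), where (1+z)^6 gives the falling factorial (6)_k; (1+z)^2 gives the falling factorial (2)_k.
g_1(k) for k = 0…4: 1, 6, 30, 120, 360.
g_2(k) for k = 0…4: 1, 2, 2, 0, 0.
c_4 = Σ_k C(4,k)·g_1(k)·g_2(4−k) = 6·30·2 + 4·120·2 + 1·360·1 = 360 + 960 + 360 = 1680.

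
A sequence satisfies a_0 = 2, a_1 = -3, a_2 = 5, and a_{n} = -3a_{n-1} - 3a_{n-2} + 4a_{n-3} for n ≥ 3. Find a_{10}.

The ordinary generating function has denominator 1 + 3y + 3y^2 - 4y^3.
Iterating the recurrence: a_0,…,a_{10} = 2, -3, 5, 2, -33, 113, -232, 225, 473, -3022, 8547.

8547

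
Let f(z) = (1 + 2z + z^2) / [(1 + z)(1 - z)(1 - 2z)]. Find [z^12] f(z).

Partial fractions give a closed form: a_n = (-2)·1^n + (3)·2^n.
At n = 12: a_12 = 12286.

12286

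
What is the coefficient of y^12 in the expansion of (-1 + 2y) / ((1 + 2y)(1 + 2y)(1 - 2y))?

The denominator gives the recurrence a_n = −2a_(n−1) + 4a_(n−2) + 8a_(n−3) for n ≥ 3; the numerator fixes a_0 = -1, a_1 = 4, a_2 = -12.
Iterating: -1, 4, -12, 32, -80, 192, -448, 1024, -2304, 5120, -11264, 24576, -53248, so a_12 = -53248.

-53248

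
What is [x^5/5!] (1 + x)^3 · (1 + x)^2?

The EGF product rule gives c_5 = Σ_{k_1+k_2=5} C(5; k_1,k_2) · ∏ g_i(k_i), where (1+x)^3 gives the falling factorial (3)_k; (1+x)^2 gives the falling factorial (2)_k.
g_1(k) for k = 0…5: 1, 3, 6, 6, 0, 0.
g_2(k) for k = 0…5: 1, 2, 2, 0, 0, 0.
c_5 = Σ_k C(5,k)·g_1(k)·g_2(5−k) = 10·6·2 = 120.

120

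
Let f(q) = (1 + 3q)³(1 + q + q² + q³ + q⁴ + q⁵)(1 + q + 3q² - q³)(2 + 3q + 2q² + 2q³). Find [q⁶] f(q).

2077

(1 + 3q)³ has coefficients 1,9,27,27 for degrees 0…3.
(1 + q + q² + q³ + q⁴ + q⁵) has coefficients 1,1,1,1,1,1,0 for degrees 0…6.
Multiplying by (1 + q + 3q² - q³) gives running coefficients 1,2,5,4,4,4,3 for degrees 0…6.
Finally multiplying by (2 + 3q + 2q² + 2q³), the product of all factors after the first has coefficients 2,7,18,29,34,38,34 for degrees 0…6.
[q⁶] = 1·34 + 9·38 + 27·34 + 27·29 = 2077.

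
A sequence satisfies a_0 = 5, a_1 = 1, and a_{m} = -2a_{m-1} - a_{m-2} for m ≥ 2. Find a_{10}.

The ordinary generating function has denominator 1 + 2x + x^2.
Iterating the recurrence: a_0,…,a_{10} = 5, 1, -7, 13, -19, 25, -31, 37, -43, 49, -55.

-55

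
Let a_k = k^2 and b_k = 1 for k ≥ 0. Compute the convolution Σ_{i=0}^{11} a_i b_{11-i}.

The convolution is the x^11 coefficient of A(x)B(x).
Σ = 0·1 + 1·1 + 4·1 + 9·1 + 16·1 + 25·1 + 36·1 + 49·1 + 64·1 + 81·1 + 100·1 + 121·1 = 506.

506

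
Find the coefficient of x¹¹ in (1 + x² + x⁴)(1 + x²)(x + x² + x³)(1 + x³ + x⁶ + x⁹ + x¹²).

6

(1 + x² + x⁴) has coefficients 1,0,1,0,1 for degrees 0…4.
(1 + x²) has coefficients 1,0,1,0,0,0,0,0,0,0,0,0 for degrees 0…11.
Multiplying by (x + x² + x³) gives running coefficients 0,1,1,2,1,1,0,0,0,0,0,0 for degrees 0…11.
Finally multiplying by (1 + x³ + x⁶ + x⁹ + x¹²), the product of all factors after the first has coefficients 0,1,1,2,2,2,2,2,2,2,2,2 for degrees 0…11.
[x¹¹] = 1·2 + 1·2 + 1·2 = 6.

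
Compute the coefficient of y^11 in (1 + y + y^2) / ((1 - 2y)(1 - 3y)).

The denominator gives the recurrence a_n = 5a_(n−1) − 6a_(n−2) for n ≥ 3; the numerator fixes a_0 = 1, a_1 = 6, a_2 = 25.
Iterating: 1, 6, 25, 89, 295, 941, 2935, 9029, 27535, 83501, 252295, 760469, so a_11 = 760469.

760469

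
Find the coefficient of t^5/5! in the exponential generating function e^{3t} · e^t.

1024

The EGF product rule gives c_5 = Σ_{k_1+k_2=5} C(5; k_1,k_2) · ∏ g_i(k_i), where e^{3t} gives (3)^k; e^t gives (1)^k.
g_1(k) for k = 0…5: 1, 3, 9, 27, 81, 243.
g_2(k) for k = 0…5: 1, 1, 1, 1, 1, 1.
c_5 = Σ_k C(5,k)·g_1(k)·g_2(5−k) = 1·1·1 + 5·3·1 + 10·9·1 + 10·27·1 + 5·81·1 + 1·243·1 = 1 + 15 + 90 + 270 + 405 + 243 = 1024.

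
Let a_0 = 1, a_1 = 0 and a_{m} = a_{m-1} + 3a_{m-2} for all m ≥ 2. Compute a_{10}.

The ordinary generating function has denominator 1 - q - 3q^2.
Iterating the recurrence: a_0,…,a_{10} = 1, 0, 3, 3, 12, 21, 57, 120, 291, 651, 1524.

1524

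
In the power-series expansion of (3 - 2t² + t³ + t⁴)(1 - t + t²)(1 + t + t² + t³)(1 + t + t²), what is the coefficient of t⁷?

(3 - 2t² + t³ + t⁴) has coefficients 3,0,-2,1,1 for degrees 0…4.
(1 - t + t²) has coefficients 1,-1,1,0,0,0,0,0 for degrees 0…7.
Multiplying by (1 + t + t² + t³) gives running coefficients 1,0,1,1,0,1,0,0 for degrees 0…7.
Finally multiplying by (1 + t + t²), the product of all factors after the first has coefficients 1,1,2,2,2,2,1,1 for degrees 0…7.
[t⁷] = 3·1 − 2·2 + 1·2 + 1·2 = 3.

3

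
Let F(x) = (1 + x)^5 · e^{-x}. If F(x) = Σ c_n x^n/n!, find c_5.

-56

The EGF product rule gives c_5 = Σ_{k_1+k_2=5} C(5; k_1,k_2) · ∏ g_i(k_i), where (1+x)^5 gives the falling factorial (5)_k; e^{-x} gives (-1)^k.
g_1(k) for k = 0…5: 1, 5, 20, 60, 120, 120.
g_2(k) for k = 0…5: 1, -1, 1, -1, 1, -1.
c_5 = Σ_k C(5,k)·g_1(k)·g_2(5−k) = 1·1·(-1) + 5·5·1 + 10·20·(-1) + 10·60·1 + 5·120·(-1) + 1·120·1 = −1 + 25 − 200 + 600 − 600 + 120 = -56.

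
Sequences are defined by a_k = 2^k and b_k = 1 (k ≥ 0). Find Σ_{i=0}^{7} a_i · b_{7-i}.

255

Write out a_i and b_{7-i} for i = 0,…,7 and sum the products.
Σ = 1·1 + 2·1 + 4·1 + 8·1 + 16·1 + 32·1 + 64·1 + 128·1 = 255.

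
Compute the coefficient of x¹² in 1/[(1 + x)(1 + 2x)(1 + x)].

The denominator gives the recurrence a_n = −4a_(n−1) − 5a_(n−2) − 2a_(n−3) for n ≥ 3; the numerator fixes a_0 = 1, a_1 = -4, a_2 = 11.
Iterating: 1, -4, 11, -26, 57, -120, 247, -502, 1013, -2036, 4083, -8178, 16369, so a_12 = 16369.

16369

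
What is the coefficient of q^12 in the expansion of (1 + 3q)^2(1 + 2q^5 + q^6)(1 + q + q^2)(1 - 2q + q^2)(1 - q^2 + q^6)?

40

(1 + 3q)^2 has coefficients 1,6,9 for degrees 0…2.
(1 + 2q^5 + q^6) has coefficients 1,0,0,0,0,2,1,0,0,0,0,0,0 for degrees 0…12.
Multiplying by (1 + q + q^2) gives running coefficients 1,1,1,0,0,2,3,3,1,0,0,0,0 for degrees 0…12.
Multiplying by (1 - 2q + q^2) gives running coefficients 1,-1,0,-1,1,2,-1,-1,-2,1,1,0,0 for degrees 0…12.
Finally multiplying by (1 - q^2 + q^6), the product of all factors after the first has coefficients 1,-1,-1,0,1,3,-1,-4,-1,1,4,1,-2 for degrees 0…12.
[q^12] = 1·(-2) + 6·1 + 9·4 = 40.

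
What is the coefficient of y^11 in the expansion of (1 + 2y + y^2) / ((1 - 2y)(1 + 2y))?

2048

The denominator gives the recurrence a_n = 4a_(n−2) for n ≥ 3; the numerator fixes a_0 = 1, a_1 = 2, a_2 = 5.
Iterating: 1, 2, 5, 8, 20, 32, 80, 128, 320, 512, 1280, 2048, so a_11 = 2048.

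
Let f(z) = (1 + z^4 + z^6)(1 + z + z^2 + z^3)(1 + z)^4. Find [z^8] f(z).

26

(1 + z^4 + z^6) has coefficients 1,0,0,0,1,0,1 for degrees 0…6.
(1 + z + z^2 + z^3) has coefficients 1,1,1,1,0,0,0,0,0 for degrees 0…8.
Finally multiplying by (1 + z)^4, the product of all factors after the first has coefficients 1,5,11,15,15,11,5,1,0 for degrees 0…8.
[z^8] = 1·0 + 1·15 + 1·11 = 26.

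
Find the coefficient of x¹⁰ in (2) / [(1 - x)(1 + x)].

2

The denominator gives the recurrence a_n = a_(n−2) for n ≥ 2; the numerator fixes a_0 = 2, a_1 = 0.
Iterating: 2, 0, 2, 0, 2, 0, 2, 0, 2, 0, 2, so a_10 = 2.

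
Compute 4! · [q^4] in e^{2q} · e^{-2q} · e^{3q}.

81

The EGF product rule gives c_4 = Σ_{k_1+k_2+k_3=4} C(4; k_1,k_2,k_3) · ∏ g_i(k_i), where e^{2q} gives (2)^k; e^{-2q} gives (-2)^k; e^{3q} gives (3)^k.
g_1(k) for k = 0…4: 1, 2, 4, 8, 16.
g_2(k) for k = 0…4: 1, -2, 4, -8, 16.
g_3(k) for k = 0…4: 1, 3, 9, 27, 81.
First combine the last two factors: h(k) = Σ_j C(k,j)·g_2(j)·g_3(k−j) for k = 0…4: 1, 1, 1, 1, 1.
c_4 = Σ_k C(4,k)·g_1(k)·h(4−k) = 1·1·1 + 4·2·1 + 6·4·1 + 4·8·1 + 1·16·1 = 1 + 8 + 24 + 32 + 16 = 81.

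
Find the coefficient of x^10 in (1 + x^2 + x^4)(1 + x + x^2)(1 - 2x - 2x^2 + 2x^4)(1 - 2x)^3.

30

(1 + x^2 + x^4) has coefficients 1,0,1,0,1 for degrees 0…4.
(1 + x + x^2) has coefficients 1,1,1,0,0,0,0,0,0,0,0 for degrees 0…10.
Multiplying by (1 - 2x - 2x^2 + 2x^4) gives running coefficients 1,-1,-3,-4,0,2,2,0,0,0,0 for degrees 0…10.
Finally multiplying by (1 - 2x)^3, the product of all factors after the first has coefficients 1,-7,15,-6,-4,-22,22,12,8,-16,0 for degrees 0…10.
[x^10] = 1·0 + 1·8 + 1·22 = 30.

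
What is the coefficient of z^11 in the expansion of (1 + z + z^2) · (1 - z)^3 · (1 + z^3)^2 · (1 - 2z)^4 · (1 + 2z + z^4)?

(1 + z + z^2) has coefficients 1,1,1 for degrees 0…2.
(1 - z)^3 has coefficients 1,-3,3,-1,0,0,0,0,0,0,0,0 for degrees 0…11.
Multiplying by (1 + z^3)^2 gives running coefficients 1,-3,3,1,-6,6,-1,-3,3,-1,0,0 for degrees 0…11.
Multiplying by (1 - 2z)^4 gives running coefficients 1,-11,51,-127,170,-66,-177,357,-285,31,160,-168 for degrees 0…11.
Finally multiplying by (1 + 2z + z^4), the product of all factors after the first has coefficients 1,-9,29,-25,-83,263,-258,-124,599,-605,45,509 for degrees 0…11.
[z^11] = 1·509 + 1·45 + 1·(-605) = -51.

-51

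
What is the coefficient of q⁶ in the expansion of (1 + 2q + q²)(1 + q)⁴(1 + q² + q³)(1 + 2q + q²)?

154

(1 + 2q + q²) has coefficients 1,2,1 for degrees 0…2.
(1 + q)⁴ has coefficients 1,4,6,4,1,0,0 for degrees 0…6.
Multiplying by (1 + q² + q³) gives running coefficients 1,4,7,9,11,10,5 for degrees 0…6.
Finally multiplying by (1 + 2q + q²), the product of all factors after the first has coefficients 1,6,16,27,36,41,36 for degrees 0…6.
[q⁶] = 1·36 + 2·41 + 1·36 = 154.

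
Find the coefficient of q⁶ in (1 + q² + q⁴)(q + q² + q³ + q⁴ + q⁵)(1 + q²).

(1 + q² + q⁴) has coefficients 1,0,1,0,1 for degrees 0…4.
(q + q² + q³ + q⁴ + q⁵) has coefficients 0,1,1,1,1,1,0 for degrees 0…6.
Finally multiplying by (1 + q²), the product of all factors after the first has coefficients 0,1,1,2,2,2,1 for degrees 0…6.
[q⁶] = 1·1 + 1·2 + 1·1 = 4.

4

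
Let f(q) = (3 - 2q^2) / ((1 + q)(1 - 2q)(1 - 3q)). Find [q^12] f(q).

Partial fractions give a closed form: a_n = (1/12)·(-1)^n + (-10/3)·2^n + (25/4)·3^n.
At n = 12: a_12 = 3307853.

3307853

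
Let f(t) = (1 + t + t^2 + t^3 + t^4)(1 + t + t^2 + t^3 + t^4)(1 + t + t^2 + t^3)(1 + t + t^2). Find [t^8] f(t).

40

(1 + t + t^2 + t^3 + t^4) has coefficients 1,1,1,1,1 for degrees 0…4.
(1 + t + t^2 + t^3 + t^4) has coefficients 1,1,1,1,1,0,0,0,0 for degrees 0…8.
Multiplying by (1 + t + t^2 + t^3) gives running coefficients 1,2,3,4,4,3,2,1,0 for degrees 0…8.
Finally multiplying by (1 + t + t^2), the product of all factors after the first has coefficients 1,3,6,9,11,11,9,6,3 for degrees 0…8.
[t^8] = 1·3 + 1·6 + 1·9 + 1·11 + 1·11 = 40.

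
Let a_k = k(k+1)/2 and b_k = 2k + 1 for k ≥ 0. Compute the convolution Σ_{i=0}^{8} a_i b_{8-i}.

540

This is [x^8] in the product of the two ordinary generating functions.
Σ = 0·17 + 1·15 + 3·13 + 6·11 + 10·9 + 15·7 + 21·5 + 28·3 + 36·1 = 540.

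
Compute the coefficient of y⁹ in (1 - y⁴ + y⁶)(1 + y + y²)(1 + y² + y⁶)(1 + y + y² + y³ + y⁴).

3

(1 - y⁴ + y⁶) has coefficients 1,0,0,0,-1,0,1 for degrees 0…6.
(1 + y + y²) has coefficients 1,1,1,0,0,0,0,0,0,0 for degrees 0…9.
Multiplying by (1 + y² + y⁶) gives running coefficients 1,1,2,1,1,0,1,1,1,0 for degrees 0…9.
Finally multiplying by (1 + y + y² + y³ + y⁴), the product of all factors after the first has coefficients 1,2,4,5,6,5,5,4,4,3 for degrees 0…9.
[y⁹] = 1·3 − 1·5 + 1·5 = 3.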